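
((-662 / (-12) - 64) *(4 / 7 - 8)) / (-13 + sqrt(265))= 8957 / 1008 + 689 *sqrt(265) / 1008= 20.01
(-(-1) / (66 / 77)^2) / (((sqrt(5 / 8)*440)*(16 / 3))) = 49*sqrt(10) / 211200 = 0.00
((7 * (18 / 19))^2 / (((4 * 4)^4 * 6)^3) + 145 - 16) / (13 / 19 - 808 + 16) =-0.16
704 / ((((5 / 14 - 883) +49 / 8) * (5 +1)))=-19712 / 147255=-0.13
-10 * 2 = -20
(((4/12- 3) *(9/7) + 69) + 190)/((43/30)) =53670/301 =178.31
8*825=6600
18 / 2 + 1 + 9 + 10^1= 29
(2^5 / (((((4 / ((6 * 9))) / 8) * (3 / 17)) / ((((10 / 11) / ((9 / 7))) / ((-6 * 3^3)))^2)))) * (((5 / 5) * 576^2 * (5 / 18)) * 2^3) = 218365952000 / 793881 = 275061.32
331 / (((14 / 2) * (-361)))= -331 / 2527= -0.13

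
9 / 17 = 0.53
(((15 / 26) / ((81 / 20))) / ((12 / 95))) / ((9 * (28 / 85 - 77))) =-10625 / 6501222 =-0.00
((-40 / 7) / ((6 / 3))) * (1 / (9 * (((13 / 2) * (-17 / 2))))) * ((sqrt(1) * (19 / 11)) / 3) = 1520 / 459459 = 0.00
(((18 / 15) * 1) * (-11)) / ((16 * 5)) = -33 / 200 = -0.16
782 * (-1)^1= -782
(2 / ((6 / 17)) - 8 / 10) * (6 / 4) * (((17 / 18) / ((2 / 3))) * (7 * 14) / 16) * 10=60809 / 96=633.43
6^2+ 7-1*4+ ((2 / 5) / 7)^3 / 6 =5016379 / 128625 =39.00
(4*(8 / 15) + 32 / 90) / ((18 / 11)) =616 / 405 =1.52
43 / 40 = 1.08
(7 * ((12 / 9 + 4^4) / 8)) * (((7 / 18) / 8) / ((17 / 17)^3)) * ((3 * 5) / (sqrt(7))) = 6755 * sqrt(7) / 288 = 62.06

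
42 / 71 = 0.59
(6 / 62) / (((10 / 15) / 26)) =3.77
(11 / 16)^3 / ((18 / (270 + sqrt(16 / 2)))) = 4.93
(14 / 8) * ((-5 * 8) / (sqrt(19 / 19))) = -70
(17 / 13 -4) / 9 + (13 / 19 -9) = -19151 / 2223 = -8.61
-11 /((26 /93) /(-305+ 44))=267003 /26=10269.35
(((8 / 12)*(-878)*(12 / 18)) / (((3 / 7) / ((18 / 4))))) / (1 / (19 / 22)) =-116774 / 33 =-3538.61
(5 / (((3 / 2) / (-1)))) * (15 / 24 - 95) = 3775 / 12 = 314.58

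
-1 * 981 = -981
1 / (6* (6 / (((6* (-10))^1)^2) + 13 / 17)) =0.22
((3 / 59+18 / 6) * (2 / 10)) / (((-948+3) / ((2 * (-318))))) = 848 / 2065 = 0.41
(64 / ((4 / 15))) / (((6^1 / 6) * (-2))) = -120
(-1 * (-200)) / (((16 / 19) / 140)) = 33250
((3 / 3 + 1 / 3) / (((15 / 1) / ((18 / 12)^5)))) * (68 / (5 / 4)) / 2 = 459 / 25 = 18.36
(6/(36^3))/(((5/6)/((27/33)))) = 1/7920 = 0.00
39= 39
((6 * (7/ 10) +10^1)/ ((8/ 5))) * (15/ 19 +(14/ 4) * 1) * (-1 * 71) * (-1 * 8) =821683/ 38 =21623.24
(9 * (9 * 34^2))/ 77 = 93636/ 77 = 1216.05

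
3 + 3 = 6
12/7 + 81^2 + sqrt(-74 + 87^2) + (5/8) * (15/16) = sqrt(7495) + 5880717/896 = 6649.87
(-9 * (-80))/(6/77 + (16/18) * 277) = 249480/85343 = 2.92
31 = 31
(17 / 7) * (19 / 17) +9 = 82 / 7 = 11.71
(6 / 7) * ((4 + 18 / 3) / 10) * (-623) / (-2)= 267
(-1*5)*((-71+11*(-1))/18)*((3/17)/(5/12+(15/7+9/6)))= 5740/5797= 0.99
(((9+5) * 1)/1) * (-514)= -7196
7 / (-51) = -7 / 51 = -0.14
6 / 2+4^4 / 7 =277 / 7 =39.57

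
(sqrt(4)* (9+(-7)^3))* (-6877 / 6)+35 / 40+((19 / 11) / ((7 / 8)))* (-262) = 1413947329 / 1848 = 765123.01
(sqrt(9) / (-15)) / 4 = -0.05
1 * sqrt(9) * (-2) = -6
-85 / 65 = -17 / 13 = -1.31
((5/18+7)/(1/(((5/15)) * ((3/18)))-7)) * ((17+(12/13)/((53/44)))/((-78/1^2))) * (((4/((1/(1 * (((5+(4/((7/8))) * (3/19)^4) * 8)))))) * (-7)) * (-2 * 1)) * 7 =-819663110136304/346683703509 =-2364.30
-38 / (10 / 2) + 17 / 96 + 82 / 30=-4.69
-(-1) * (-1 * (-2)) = 2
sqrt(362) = 19.03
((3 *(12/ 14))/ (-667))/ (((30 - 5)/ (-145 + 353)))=-0.03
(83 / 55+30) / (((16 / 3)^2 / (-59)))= -920223 / 14080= -65.36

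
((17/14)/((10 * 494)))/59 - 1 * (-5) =20402217/4080440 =5.00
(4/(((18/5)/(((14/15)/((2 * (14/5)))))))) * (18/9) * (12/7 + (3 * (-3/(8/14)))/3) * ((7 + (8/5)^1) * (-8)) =1892/21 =90.10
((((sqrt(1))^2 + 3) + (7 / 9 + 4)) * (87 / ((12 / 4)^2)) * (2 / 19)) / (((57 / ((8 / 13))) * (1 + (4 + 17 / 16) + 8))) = 0.01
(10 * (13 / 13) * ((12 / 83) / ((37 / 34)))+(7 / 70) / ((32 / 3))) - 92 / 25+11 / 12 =-21011549 / 14740800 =-1.43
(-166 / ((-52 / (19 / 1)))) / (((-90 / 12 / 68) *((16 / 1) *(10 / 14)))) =-187663 / 3900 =-48.12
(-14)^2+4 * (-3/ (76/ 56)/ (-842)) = 1567888/ 7999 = 196.01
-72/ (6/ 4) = -48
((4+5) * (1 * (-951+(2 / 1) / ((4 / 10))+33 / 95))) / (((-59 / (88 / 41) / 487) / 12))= 415805882976 / 229805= 1809385.71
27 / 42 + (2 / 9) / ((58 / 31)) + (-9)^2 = 298757 / 3654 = 81.76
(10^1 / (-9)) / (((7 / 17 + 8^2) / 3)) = -34 / 657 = -0.05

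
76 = 76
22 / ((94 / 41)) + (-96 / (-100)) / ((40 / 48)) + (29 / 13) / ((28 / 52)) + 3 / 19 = 11758519 / 781375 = 15.05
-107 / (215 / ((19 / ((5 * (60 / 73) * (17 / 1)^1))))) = -148409 / 1096500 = -0.14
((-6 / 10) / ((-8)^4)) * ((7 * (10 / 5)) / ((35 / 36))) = -27 / 12800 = -0.00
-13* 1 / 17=-13 / 17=-0.76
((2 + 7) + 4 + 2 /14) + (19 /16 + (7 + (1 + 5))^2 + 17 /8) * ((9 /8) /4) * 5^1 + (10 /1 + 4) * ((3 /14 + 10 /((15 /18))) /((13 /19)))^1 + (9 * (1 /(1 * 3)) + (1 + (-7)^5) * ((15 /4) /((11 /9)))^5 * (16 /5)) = -109718402896201591 /7503688192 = -14621929.92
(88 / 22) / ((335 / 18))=72 / 335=0.21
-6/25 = -0.24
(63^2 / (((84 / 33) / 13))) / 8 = 81081 / 32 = 2533.78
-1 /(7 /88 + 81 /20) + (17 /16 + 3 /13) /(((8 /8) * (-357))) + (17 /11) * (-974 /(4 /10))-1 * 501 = -6329070143255 /1484154672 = -4264.43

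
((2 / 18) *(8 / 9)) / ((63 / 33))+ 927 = 1576915 / 1701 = 927.05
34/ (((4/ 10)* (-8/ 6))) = -255/ 4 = -63.75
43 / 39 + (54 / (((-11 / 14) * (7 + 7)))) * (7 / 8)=-5479 / 1716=-3.19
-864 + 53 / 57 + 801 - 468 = -30214 / 57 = -530.07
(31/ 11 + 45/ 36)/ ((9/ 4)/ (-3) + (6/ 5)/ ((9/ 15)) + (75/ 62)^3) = 10665178/ 7917635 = 1.35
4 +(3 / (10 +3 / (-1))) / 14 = 395 / 98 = 4.03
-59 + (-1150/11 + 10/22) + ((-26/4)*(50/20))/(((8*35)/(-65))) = -392561/2464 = -159.32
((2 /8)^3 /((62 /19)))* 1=19 /3968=0.00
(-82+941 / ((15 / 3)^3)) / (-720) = 3103 / 30000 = 0.10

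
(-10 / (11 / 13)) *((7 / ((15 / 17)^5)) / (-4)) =38.67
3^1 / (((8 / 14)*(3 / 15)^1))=105 / 4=26.25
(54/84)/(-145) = -9/2030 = -0.00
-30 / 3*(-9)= 90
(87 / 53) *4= 348 / 53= 6.57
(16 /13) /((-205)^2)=16 /546325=0.00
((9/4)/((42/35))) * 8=15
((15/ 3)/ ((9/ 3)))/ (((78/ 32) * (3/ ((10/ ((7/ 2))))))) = 1600/ 2457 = 0.65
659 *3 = 1977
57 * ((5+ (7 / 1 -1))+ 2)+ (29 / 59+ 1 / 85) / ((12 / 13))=11156548 / 15045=741.55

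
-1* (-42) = 42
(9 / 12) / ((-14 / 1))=-3 / 56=-0.05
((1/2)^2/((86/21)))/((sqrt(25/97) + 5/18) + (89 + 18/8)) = 12081447/18113303230 - 3402 * sqrt(97)/9056651615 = 0.00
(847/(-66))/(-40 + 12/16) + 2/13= 2944/6123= 0.48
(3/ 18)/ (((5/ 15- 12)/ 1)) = -1/ 70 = -0.01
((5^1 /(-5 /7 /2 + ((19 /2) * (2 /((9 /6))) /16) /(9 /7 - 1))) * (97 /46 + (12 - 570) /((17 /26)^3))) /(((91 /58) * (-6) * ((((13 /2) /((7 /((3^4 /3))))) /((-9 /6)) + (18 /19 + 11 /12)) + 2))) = -834341686271520 /24433365504613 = -34.15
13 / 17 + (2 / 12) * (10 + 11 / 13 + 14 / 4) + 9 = 32237 / 2652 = 12.16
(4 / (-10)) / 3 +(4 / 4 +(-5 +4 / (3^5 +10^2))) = -21206 / 5145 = -4.12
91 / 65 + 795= 3982 / 5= 796.40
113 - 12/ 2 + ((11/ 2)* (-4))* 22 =-377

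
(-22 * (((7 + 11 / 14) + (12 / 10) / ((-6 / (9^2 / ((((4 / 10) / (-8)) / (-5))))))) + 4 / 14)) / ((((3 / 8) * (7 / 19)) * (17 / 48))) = 603712384 / 833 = 724744.76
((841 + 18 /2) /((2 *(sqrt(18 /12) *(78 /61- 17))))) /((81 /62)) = -1607350 *sqrt(6) /233037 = -16.90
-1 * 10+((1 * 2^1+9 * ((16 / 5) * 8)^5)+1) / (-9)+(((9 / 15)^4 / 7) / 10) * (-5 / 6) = -2886220735817 / 262500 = -10995126.61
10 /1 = 10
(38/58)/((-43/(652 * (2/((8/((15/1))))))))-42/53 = -2514489/66091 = -38.05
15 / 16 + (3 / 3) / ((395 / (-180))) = 609 / 1264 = 0.48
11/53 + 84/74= 2633/1961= 1.34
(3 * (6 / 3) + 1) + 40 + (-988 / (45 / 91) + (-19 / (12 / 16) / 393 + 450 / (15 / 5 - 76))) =-842244949 / 430335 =-1957.18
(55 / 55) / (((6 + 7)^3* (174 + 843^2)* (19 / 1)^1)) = 1 / 29671884489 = 0.00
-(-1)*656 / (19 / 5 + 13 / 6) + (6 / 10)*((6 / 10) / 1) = 493611 / 4475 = 110.30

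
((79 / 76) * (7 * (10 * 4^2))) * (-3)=-66360 / 19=-3492.63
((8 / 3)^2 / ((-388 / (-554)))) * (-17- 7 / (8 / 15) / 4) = -179773 / 873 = -205.93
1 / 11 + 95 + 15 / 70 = 14677 / 154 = 95.31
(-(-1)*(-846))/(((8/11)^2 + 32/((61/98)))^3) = -170092820745243/28170230038528000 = -0.01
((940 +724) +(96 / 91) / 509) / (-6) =-38537456 / 138957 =-277.33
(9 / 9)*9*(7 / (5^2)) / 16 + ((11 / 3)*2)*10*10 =880189 / 1200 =733.49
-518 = -518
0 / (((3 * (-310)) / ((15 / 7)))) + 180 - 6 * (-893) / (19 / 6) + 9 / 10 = 18729 / 10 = 1872.90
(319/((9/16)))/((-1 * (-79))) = 5104/711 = 7.18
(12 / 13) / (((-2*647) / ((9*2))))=-108 / 8411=-0.01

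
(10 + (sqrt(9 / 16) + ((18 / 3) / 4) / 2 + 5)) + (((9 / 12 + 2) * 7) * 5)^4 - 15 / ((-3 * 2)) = 21970655489 / 256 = 85822873.00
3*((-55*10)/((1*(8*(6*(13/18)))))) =-2475/52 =-47.60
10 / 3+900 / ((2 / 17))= 22960 / 3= 7653.33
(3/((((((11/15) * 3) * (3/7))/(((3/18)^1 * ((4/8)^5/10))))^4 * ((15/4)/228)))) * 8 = 0.00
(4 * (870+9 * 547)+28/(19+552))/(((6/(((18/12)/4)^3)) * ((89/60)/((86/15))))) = 640061235/813104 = 787.18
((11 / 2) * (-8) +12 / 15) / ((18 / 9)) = -21.60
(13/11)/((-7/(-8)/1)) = 104/77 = 1.35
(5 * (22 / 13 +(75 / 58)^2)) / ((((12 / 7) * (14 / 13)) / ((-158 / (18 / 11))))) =-639292885 / 726624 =-879.81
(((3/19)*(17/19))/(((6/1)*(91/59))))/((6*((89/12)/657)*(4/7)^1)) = 658971/1670708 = 0.39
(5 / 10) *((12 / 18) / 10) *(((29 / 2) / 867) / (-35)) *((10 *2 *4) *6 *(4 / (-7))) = 0.00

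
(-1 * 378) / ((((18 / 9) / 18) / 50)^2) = -76545000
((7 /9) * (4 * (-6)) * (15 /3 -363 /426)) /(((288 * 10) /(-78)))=53599 /25560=2.10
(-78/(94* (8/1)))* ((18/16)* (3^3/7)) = -9477/21056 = -0.45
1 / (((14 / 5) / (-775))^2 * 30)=3003125 / 1176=2553.68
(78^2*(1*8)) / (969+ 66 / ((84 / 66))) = 18928 / 397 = 47.68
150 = 150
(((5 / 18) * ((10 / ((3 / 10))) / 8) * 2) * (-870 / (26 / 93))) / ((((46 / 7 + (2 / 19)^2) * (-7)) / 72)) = 1217021250 / 108121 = 11256.10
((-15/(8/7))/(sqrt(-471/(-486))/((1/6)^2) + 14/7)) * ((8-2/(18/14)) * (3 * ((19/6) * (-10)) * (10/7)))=-68875/3756 + 68875 * sqrt(314)/3756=306.60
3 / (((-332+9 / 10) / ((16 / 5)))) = -96 / 3311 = -0.03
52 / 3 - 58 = -122 / 3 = -40.67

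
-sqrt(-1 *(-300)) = -17.32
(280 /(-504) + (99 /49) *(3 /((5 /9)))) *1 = 22832 /2205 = 10.35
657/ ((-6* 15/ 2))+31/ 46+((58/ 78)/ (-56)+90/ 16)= -8.31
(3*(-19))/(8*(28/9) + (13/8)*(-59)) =216/269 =0.80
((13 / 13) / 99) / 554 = 1 / 54846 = 0.00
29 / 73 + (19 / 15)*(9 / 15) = 2112 / 1825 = 1.16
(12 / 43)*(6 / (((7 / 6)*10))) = 216 / 1505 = 0.14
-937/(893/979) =-917323/893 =-1027.24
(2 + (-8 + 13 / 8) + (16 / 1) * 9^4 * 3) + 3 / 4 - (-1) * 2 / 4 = 2519399 / 8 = 314924.88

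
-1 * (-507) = 507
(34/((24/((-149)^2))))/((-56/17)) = -6416089/672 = -9547.75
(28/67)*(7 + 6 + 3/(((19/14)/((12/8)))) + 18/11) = 1568/209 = 7.50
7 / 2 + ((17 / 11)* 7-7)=161 / 22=7.32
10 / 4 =5 / 2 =2.50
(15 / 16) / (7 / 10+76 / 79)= 5925 / 10504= 0.56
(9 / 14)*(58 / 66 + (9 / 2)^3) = 59.15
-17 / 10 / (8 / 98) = -20.82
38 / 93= 0.41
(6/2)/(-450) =-1/150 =-0.01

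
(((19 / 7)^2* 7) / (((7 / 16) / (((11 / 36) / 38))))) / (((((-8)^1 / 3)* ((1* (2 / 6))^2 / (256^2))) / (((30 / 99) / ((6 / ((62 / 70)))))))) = -9650176 / 1029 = -9378.21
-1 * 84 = -84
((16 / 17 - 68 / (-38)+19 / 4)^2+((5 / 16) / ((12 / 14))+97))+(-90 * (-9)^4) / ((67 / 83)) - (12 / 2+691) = -491235312392125 / 671044128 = -732046.21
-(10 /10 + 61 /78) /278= -1 /156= -0.01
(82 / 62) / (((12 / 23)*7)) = 943 / 2604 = 0.36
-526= -526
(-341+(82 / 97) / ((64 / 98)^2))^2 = 283483996542289 / 2466512896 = 114933.11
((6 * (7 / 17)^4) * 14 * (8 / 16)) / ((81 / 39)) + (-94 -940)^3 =-830997679399474 / 751689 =-1105507303.42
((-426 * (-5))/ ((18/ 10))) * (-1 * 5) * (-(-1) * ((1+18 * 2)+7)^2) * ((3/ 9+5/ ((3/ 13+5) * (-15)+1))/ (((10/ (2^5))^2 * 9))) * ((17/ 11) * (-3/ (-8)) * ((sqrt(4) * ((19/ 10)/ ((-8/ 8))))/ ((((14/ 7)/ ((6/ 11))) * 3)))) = 1003606016/ 1431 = 701331.95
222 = 222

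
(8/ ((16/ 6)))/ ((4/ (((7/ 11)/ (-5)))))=-21/ 220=-0.10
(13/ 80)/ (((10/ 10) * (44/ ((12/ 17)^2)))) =117/ 63580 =0.00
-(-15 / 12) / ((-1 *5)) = -1 / 4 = -0.25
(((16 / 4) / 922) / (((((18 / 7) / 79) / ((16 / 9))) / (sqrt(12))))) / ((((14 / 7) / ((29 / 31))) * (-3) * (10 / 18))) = -256592 * sqrt(3) / 1929285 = -0.23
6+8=14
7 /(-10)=-7 /10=-0.70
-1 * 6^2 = -36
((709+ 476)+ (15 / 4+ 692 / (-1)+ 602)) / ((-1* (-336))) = 1465 / 448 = 3.27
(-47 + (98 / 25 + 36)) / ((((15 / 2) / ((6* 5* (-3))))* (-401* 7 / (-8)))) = 16992 / 70175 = 0.24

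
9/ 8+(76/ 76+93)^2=70697/ 8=8837.12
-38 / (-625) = 38 / 625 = 0.06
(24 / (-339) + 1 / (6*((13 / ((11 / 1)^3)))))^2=288.77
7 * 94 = 658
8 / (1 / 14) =112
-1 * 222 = -222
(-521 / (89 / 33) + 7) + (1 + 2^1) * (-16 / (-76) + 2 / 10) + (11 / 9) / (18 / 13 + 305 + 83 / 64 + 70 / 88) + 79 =-22759995407408 / 214829958195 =-105.94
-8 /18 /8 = -1 /18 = -0.06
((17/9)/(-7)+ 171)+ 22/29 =313310/1827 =171.49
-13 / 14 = -0.93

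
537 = 537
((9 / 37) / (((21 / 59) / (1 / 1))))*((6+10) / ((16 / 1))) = 177 / 259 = 0.68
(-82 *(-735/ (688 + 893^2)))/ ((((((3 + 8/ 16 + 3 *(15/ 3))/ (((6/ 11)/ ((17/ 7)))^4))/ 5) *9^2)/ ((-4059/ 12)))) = -711964688400/ 3282864134966119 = -0.00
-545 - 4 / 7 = -3819 / 7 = -545.57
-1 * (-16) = 16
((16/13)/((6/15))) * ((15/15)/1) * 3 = 9.23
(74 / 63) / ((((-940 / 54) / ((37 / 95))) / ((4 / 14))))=-0.01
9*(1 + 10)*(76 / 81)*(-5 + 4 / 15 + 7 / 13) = -683848 / 1755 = -389.66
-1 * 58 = -58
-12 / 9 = -4 / 3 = -1.33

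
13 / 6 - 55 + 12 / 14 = -2183 / 42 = -51.98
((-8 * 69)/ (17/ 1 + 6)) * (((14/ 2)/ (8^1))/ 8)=-21/ 8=-2.62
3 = 3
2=2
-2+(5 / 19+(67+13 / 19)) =1253 / 19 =65.95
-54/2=-27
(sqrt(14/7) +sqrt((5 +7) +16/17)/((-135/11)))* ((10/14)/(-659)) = -5* sqrt(2)/4613 +22* sqrt(935)/2117367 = -0.00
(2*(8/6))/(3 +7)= 4/15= 0.27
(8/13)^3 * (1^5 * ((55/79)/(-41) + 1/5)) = 116736/2736955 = 0.04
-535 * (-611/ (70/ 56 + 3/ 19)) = 232180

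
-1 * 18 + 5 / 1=-13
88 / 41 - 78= -3110 / 41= -75.85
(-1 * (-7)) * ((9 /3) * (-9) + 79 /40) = -7007 /40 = -175.18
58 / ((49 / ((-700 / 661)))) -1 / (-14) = -10939 / 9254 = -1.18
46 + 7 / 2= 99 / 2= 49.50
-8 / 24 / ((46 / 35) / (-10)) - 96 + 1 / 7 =-45074 / 483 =-93.32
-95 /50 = -19 /10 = -1.90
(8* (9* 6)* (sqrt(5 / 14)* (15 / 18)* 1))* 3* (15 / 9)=900* sqrt(70) / 7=1075.71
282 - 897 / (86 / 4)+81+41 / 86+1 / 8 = 110727 / 344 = 321.88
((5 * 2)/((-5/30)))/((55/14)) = -168/11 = -15.27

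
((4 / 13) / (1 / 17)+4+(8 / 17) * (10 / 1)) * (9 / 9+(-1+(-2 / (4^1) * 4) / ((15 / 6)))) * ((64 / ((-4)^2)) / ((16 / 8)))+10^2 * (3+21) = 525472 / 221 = 2377.70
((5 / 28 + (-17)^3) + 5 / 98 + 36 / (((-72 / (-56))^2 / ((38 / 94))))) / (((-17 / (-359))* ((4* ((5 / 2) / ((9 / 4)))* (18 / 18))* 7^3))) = -29192305067 / 429721376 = -67.93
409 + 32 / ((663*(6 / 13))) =62593 / 153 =409.10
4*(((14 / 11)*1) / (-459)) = -56 / 5049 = -0.01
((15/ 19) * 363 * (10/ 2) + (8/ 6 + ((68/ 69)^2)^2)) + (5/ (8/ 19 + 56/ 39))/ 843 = 238989840545990521/ 166523188410144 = 1435.17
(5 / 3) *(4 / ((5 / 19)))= 76 / 3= 25.33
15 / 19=0.79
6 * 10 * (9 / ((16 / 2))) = 135 / 2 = 67.50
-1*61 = -61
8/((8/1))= 1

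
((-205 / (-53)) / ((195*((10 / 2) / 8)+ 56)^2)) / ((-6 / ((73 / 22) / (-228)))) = 59860 / 201871246797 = 0.00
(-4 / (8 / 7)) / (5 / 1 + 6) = -7 / 22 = -0.32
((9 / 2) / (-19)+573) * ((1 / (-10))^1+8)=343887 / 76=4524.83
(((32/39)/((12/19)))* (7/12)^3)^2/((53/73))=3100404097/33849721152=0.09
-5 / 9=-0.56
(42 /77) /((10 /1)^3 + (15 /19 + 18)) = 114 /212927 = 0.00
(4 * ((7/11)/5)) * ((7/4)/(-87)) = -49/4785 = -0.01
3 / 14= 0.21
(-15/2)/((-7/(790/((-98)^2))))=5925/67228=0.09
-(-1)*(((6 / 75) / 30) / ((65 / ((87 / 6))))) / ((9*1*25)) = 29 / 10968750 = 0.00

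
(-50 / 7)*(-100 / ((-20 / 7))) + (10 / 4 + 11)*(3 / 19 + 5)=-3427 / 19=-180.37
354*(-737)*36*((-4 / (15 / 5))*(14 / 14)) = 12523104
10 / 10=1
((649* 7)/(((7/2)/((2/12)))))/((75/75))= 649/3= 216.33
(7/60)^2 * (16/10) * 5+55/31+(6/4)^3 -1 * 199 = -10810799/55800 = -193.74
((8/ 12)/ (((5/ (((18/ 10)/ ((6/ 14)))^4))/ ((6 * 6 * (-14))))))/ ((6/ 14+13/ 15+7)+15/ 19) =-6518225196/ 2831875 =-2301.73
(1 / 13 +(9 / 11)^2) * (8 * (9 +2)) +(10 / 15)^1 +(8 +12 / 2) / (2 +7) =67.90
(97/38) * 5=12.76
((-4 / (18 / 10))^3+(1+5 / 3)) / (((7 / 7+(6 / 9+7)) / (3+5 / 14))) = -71158 / 22113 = -3.22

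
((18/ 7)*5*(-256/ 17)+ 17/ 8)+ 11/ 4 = -179679/ 952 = -188.74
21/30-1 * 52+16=-353/10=-35.30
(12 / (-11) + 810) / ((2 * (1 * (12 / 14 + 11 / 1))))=31143 / 913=34.11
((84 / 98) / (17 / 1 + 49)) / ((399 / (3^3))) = 9 / 10241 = 0.00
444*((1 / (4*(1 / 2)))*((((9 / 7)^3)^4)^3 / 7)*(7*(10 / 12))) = 4167753915813747266190427356832938585 / 2651730845859653471779023381601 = 1571710.76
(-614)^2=376996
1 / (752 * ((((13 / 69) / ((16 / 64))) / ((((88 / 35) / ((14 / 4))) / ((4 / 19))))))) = 14421 / 2395120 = 0.01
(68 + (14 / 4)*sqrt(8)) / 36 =7*sqrt(2) / 36 + 17 / 9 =2.16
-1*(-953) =953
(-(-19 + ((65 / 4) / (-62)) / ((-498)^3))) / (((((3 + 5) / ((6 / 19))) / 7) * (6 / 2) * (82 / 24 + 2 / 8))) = 4073721639673 / 8535416769792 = 0.48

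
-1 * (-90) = 90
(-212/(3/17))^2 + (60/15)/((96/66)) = 1443204.53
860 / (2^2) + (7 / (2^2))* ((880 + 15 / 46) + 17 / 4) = 648787 / 368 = 1763.01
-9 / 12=-3 / 4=-0.75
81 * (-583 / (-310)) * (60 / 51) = 94446 / 527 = 179.21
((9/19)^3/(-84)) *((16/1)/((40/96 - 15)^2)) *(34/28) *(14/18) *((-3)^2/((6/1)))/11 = -198288/16174379375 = -0.00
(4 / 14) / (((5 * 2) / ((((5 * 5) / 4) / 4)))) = 0.04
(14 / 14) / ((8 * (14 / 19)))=19 / 112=0.17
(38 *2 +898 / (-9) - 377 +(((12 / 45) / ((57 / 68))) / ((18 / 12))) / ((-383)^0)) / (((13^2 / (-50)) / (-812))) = -8342902120 / 86697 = -96230.57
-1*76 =-76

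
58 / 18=29 / 9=3.22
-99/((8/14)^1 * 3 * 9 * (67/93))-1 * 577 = -157023/268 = -585.91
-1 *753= -753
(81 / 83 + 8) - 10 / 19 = 13325 / 1577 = 8.45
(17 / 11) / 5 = 17 / 55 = 0.31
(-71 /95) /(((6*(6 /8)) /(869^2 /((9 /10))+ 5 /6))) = -139354.09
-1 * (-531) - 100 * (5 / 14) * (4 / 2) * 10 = -1283 / 7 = -183.29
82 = 82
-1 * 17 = -17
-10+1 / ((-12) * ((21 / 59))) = -10.23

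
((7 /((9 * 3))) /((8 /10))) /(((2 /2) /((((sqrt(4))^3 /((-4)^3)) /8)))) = -35 /6912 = -0.01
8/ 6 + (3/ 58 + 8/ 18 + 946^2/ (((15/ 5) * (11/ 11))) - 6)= 155713207/ 522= 298301.16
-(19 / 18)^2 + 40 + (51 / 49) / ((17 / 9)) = 626099 / 15876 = 39.44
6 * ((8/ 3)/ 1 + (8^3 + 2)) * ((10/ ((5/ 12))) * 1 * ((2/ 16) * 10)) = 93000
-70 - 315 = -385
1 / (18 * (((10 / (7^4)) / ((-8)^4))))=2458624 / 45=54636.09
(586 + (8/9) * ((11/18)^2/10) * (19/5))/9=10682149/164025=65.13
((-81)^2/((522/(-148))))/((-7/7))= 53946/29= 1860.21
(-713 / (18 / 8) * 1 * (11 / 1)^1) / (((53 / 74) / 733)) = -1701680024 / 477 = -3567463.36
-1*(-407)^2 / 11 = -15059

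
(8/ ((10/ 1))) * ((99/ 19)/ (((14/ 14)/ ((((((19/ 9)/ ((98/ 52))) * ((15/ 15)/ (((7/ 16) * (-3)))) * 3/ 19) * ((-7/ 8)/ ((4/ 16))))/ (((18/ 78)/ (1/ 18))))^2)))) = 80427776/ 1496531295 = 0.05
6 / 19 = 0.32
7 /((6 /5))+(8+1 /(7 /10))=641 /42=15.26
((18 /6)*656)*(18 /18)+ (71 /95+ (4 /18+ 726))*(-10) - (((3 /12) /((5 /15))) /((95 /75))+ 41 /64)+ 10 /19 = -58029491 /10944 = -5302.40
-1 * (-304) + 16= 320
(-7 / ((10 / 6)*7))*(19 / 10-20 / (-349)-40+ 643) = -6333903 / 17450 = -362.97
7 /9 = 0.78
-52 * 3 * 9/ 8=-351/ 2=-175.50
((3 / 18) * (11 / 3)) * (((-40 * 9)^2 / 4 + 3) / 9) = 118811 / 54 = 2200.20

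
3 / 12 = 0.25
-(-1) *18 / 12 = 3 / 2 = 1.50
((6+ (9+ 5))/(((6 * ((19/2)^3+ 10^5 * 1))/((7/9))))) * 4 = 2240/21785193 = 0.00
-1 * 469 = -469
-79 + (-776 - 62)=-917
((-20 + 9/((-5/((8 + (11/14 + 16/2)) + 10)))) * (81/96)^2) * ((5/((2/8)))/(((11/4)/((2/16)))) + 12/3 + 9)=-106517835/157696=-675.46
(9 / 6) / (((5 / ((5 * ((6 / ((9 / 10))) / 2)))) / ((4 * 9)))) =180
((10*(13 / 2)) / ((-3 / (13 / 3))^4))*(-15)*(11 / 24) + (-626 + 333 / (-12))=-136419605 / 52488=-2599.06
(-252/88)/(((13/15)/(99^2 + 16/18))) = -9262785/286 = -32387.36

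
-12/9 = -4/3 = -1.33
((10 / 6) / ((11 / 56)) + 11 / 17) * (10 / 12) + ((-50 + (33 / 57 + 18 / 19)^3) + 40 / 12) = -35.50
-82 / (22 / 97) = -3977 / 11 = -361.55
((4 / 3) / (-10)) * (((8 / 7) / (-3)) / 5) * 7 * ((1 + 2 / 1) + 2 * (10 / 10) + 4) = 16 / 25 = 0.64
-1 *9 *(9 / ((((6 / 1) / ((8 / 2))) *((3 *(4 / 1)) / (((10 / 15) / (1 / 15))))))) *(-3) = 135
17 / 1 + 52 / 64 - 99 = -1299 / 16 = -81.19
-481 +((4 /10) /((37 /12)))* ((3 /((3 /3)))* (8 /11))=-978259 /2035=-480.72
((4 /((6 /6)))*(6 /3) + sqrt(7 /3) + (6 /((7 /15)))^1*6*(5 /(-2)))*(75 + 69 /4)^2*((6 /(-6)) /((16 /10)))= 440480835 /448 - 226935*sqrt(21) /128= 975091.57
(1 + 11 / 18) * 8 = 116 / 9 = 12.89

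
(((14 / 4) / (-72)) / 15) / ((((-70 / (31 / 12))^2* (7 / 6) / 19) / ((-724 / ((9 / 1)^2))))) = 3304879 / 5143824000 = 0.00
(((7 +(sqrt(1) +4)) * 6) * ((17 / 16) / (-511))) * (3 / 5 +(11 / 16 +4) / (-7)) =0.01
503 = 503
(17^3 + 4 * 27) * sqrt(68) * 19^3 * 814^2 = 45638338970488 * sqrt(17) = 188171692153064.78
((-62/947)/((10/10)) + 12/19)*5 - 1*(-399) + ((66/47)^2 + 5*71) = 30159770776/39746537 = 758.80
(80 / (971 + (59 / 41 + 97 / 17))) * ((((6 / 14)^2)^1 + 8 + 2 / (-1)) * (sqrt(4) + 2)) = 67581120 / 33406583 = 2.02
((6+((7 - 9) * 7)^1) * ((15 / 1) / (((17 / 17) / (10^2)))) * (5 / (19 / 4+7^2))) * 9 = -432000 / 43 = -10046.51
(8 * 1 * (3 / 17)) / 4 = 6 / 17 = 0.35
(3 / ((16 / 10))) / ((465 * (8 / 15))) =0.01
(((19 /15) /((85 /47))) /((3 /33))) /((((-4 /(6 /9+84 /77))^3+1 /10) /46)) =-22040729524 /726895605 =-30.32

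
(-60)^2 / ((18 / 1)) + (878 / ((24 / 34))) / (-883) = 1052137 / 5298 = 198.59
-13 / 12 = -1.08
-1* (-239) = 239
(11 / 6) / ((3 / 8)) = 44 / 9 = 4.89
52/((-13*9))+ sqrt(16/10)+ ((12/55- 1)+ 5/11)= -382/495+ 2*sqrt(10)/5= 0.49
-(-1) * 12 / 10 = 6 / 5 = 1.20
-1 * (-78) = 78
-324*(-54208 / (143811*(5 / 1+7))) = 162624 / 15979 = 10.18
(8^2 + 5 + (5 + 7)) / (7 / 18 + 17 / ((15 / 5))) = 1458 / 109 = 13.38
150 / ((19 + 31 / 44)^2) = 96800 / 250563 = 0.39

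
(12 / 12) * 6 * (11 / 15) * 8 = 176 / 5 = 35.20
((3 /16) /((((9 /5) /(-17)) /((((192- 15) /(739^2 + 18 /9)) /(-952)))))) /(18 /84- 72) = -59 /7025326272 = -0.00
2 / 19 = 0.11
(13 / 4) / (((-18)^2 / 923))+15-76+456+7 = 532991 / 1296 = 411.26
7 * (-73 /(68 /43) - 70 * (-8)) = 244587 /68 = 3596.87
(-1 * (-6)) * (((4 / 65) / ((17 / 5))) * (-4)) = -96 / 221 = -0.43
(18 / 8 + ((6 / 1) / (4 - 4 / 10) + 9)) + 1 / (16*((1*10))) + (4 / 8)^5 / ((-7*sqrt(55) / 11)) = 12.92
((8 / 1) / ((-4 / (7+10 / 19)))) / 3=-286 / 57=-5.02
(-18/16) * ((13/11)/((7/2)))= -117/308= -0.38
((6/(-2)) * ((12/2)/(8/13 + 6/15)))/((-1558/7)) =1365/17138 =0.08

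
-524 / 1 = -524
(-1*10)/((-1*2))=5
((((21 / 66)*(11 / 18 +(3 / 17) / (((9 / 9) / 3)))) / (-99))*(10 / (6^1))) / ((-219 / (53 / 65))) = 129479 / 5692303188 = 0.00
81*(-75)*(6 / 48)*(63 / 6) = -127575 / 16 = -7973.44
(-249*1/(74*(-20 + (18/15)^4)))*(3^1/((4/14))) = 3268125/1658192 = 1.97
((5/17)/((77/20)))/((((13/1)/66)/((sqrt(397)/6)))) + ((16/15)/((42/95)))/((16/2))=19/63 + 100*sqrt(397)/1547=1.59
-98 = -98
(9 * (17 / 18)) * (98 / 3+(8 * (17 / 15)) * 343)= 400673 / 15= 26711.53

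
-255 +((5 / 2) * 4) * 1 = -245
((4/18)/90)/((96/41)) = 41/38880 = 0.00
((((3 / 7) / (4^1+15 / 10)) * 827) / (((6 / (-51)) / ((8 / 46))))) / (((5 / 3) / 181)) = -91608444 / 8855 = -10345.39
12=12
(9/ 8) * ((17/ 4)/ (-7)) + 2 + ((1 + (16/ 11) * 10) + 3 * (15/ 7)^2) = 528443/ 17248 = 30.64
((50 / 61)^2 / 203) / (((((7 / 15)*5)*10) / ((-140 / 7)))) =-15000 / 5287541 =-0.00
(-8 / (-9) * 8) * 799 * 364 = 18613504 / 9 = 2068167.11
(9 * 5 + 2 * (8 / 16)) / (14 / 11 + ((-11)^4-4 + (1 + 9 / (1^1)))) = 506 / 161131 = 0.00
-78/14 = -39/7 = -5.57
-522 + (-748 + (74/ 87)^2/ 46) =-221087752/ 174087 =-1269.98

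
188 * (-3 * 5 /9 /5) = -188 /3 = -62.67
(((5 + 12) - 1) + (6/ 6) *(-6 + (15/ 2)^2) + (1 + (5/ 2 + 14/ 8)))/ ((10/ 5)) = 143/ 4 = 35.75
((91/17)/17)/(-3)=-91/867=-0.10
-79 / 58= -1.36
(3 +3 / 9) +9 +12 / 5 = 14.73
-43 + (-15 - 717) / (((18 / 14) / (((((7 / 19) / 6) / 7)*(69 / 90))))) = -120116 / 2565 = -46.83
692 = 692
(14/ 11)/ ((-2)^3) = -7/ 44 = -0.16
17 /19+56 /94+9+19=26335 /893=29.49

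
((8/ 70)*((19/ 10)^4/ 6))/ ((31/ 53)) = 6907013/ 16275000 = 0.42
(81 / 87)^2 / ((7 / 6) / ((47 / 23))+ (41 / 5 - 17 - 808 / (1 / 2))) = -1027890 / 1926027083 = -0.00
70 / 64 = 35 / 32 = 1.09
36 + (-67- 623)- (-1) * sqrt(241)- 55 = -709 + sqrt(241) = -693.48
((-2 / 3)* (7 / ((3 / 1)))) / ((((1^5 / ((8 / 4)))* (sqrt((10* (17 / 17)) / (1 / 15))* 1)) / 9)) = -14* sqrt(6) / 15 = -2.29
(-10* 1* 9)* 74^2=-492840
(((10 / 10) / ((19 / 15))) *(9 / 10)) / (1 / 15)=405 / 38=10.66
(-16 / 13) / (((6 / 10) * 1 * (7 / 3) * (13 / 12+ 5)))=-960 / 6643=-0.14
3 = 3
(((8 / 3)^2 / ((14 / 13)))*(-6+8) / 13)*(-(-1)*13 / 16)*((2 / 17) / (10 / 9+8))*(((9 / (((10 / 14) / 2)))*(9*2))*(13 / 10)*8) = 50.28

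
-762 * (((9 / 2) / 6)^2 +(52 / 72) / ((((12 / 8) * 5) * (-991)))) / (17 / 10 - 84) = 152889839 / 29361348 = 5.21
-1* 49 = -49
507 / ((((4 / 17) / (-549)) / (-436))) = 515769579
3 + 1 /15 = 3.07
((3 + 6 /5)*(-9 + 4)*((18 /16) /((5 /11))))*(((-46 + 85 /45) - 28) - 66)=287133 /40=7178.32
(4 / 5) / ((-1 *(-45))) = 0.02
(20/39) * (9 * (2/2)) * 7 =420/13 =32.31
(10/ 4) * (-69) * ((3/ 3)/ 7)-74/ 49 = -26.15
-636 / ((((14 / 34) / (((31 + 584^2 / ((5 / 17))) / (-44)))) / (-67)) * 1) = -150006139401 / 55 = -2727384352.75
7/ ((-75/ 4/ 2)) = -56/ 75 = -0.75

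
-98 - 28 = -126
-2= -2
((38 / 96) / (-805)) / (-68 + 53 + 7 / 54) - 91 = -470589949 / 5171320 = -91.00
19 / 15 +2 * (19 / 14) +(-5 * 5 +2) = -1997 / 105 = -19.02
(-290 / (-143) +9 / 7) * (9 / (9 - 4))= 29853 / 5005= 5.96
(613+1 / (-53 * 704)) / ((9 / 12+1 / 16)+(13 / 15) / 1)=343083825 / 939796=365.06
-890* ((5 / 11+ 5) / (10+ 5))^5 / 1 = -911360 / 161051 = -5.66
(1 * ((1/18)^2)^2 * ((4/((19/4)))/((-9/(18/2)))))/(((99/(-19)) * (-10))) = -1/6495390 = -0.00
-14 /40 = -7 /20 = -0.35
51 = 51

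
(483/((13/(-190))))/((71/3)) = -275310/923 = -298.28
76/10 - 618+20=-2952/5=-590.40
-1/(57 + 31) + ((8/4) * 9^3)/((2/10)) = 641519/88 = 7289.99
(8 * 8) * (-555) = -35520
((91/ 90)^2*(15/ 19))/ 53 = 8281/ 543780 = 0.02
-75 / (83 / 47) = -3525 / 83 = -42.47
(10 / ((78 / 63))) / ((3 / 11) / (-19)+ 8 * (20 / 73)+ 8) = 533995 / 672867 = 0.79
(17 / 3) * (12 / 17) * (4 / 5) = 16 / 5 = 3.20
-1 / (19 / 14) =-14 / 19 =-0.74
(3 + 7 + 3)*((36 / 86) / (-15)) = -78 / 215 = -0.36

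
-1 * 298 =-298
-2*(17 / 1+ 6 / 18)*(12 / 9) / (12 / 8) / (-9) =832 / 243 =3.42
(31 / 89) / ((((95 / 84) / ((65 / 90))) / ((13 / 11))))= 73346 / 279015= 0.26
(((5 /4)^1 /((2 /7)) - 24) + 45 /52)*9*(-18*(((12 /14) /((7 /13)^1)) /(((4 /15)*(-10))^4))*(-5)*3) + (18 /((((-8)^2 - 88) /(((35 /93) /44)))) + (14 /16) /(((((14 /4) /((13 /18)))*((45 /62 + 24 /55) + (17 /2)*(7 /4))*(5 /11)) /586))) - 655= -559303278827589341 /269479056236544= -2075.50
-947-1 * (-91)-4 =-860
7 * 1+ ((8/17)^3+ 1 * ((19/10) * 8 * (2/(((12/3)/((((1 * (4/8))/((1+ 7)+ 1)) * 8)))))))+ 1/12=9343339/884340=10.57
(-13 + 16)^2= 9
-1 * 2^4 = -16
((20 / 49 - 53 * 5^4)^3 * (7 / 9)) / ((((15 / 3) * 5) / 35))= -95022692695930725 / 2401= -39576298498929.91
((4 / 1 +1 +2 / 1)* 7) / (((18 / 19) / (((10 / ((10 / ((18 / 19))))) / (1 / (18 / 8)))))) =441 / 4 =110.25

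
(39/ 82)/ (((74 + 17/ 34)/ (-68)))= -2652/ 6109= -0.43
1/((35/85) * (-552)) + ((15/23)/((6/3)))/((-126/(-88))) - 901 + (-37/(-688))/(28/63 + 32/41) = -135291327673/150201408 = -900.73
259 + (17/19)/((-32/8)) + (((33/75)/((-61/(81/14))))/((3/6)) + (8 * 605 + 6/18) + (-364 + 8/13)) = 149839014151/31640700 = 4735.64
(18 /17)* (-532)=-9576 /17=-563.29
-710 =-710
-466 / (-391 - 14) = 466 / 405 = 1.15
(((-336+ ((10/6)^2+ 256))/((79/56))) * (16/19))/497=-88960/959139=-0.09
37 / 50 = 0.74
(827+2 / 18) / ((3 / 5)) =37220 / 27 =1378.52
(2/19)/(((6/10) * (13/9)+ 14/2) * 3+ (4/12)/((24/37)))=720/164939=0.00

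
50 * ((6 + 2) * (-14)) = -5600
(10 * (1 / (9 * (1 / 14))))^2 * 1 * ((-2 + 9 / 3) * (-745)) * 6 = -29204000 / 27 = -1081629.63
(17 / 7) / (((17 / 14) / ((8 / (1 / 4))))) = 64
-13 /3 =-4.33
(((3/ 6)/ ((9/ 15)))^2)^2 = 625/ 1296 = 0.48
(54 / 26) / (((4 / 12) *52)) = 81 / 676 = 0.12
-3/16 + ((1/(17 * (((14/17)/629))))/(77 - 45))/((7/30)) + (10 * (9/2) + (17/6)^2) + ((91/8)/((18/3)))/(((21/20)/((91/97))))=9209621/152096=60.55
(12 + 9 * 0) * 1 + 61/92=12.66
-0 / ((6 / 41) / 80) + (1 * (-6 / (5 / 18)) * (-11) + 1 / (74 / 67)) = 88247 / 370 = 238.51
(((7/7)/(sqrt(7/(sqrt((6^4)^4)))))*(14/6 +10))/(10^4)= 999*sqrt(7)/4375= 0.60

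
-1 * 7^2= -49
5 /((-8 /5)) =-3.12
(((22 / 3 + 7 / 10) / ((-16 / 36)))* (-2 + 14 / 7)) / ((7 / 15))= 0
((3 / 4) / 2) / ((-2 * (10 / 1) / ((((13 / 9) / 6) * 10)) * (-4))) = 13 / 1152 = 0.01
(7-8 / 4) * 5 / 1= 25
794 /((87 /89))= 70666 /87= 812.25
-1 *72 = -72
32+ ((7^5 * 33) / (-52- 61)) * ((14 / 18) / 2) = -1272443 / 678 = -1876.76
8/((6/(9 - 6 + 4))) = 9.33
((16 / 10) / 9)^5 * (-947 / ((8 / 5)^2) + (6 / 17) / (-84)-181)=-2148276736 / 21958846875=-0.10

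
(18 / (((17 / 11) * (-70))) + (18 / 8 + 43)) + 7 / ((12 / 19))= 56.17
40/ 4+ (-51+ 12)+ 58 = 29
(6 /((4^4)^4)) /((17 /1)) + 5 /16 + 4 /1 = 4.31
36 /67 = 0.54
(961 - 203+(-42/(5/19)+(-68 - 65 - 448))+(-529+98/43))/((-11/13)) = 1423552/2365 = 601.92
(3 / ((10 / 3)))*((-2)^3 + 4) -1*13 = -83 / 5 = -16.60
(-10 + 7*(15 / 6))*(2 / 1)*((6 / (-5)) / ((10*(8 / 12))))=-27 / 10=-2.70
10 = 10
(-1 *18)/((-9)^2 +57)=-3/23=-0.13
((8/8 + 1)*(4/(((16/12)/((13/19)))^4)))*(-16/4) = -2313441/1042568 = -2.22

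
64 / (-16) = -4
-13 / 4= -3.25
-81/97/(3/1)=-27/97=-0.28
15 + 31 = 46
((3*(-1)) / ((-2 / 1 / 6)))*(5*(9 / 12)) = 33.75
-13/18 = -0.72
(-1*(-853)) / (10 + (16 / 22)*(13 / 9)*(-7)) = 84447 / 262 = 322.32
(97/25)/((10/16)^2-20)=-6208/31375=-0.20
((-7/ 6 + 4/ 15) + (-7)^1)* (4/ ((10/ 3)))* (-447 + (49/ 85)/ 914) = 8230389297/ 1942250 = 4237.55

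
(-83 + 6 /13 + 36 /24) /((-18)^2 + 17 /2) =-0.24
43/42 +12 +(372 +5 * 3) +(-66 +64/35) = 70529/210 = 335.85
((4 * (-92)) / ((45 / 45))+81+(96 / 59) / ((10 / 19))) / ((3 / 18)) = -502518 / 295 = -1703.45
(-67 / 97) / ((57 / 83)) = -5561 / 5529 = -1.01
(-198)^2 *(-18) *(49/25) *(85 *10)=-1175649552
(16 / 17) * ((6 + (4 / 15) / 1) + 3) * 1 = 2224 / 255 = 8.72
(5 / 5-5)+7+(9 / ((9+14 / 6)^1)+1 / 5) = 679 / 170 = 3.99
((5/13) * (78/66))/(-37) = -5/407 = -0.01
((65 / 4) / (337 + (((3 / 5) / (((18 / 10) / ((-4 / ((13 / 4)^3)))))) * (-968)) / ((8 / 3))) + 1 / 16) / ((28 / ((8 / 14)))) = 268517 / 120950032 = 0.00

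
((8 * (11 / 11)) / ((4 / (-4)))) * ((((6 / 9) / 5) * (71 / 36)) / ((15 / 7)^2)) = -13916 / 30375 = -0.46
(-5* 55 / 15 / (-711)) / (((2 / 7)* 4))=385 / 17064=0.02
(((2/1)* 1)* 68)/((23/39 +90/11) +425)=7293/23261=0.31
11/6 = 1.83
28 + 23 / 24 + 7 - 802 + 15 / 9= -6115 / 8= -764.38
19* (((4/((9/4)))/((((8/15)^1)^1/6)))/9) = 380/9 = 42.22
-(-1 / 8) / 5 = 1 / 40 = 0.02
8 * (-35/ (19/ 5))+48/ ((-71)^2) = -7056488/ 95779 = -73.67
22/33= 2/3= 0.67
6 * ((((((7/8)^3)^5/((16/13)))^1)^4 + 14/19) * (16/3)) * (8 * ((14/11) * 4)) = 9844425299530805160625134428865669219530940629747296972487541/10249330177311064684700624917581267820042127249163931353088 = 960.49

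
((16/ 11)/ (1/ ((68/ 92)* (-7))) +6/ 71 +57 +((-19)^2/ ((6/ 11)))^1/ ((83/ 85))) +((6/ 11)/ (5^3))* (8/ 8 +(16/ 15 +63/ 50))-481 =6886818806891/ 27954918750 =246.35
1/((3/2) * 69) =2/207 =0.01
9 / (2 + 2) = 9 / 4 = 2.25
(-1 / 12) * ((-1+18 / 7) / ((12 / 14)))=-0.15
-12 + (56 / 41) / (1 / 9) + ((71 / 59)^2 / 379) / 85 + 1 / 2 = 7289540337 / 9195514030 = 0.79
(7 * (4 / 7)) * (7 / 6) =14 / 3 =4.67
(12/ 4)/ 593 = 3/ 593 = 0.01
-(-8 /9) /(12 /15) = 1.11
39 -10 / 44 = 853 / 22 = 38.77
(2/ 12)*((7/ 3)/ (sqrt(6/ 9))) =7*sqrt(6)/ 36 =0.48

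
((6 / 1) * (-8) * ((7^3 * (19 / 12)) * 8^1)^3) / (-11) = 35428529972864 / 99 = 357863939119.84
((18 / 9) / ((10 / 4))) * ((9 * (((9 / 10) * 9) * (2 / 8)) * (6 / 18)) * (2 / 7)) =243 / 175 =1.39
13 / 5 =2.60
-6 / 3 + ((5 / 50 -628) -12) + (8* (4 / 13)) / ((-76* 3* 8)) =-4756489 / 7410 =-641.90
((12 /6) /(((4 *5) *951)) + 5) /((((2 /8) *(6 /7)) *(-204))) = -332857 /2910060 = -0.11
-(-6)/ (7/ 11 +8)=66/ 95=0.69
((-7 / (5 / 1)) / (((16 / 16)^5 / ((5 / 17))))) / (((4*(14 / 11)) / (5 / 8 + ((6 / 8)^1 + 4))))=-473 / 1088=-0.43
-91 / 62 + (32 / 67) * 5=3823 / 4154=0.92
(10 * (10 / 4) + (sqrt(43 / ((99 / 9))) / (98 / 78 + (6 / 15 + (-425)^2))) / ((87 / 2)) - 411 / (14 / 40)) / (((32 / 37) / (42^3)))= -393810795 / 4 + 22272705 * sqrt(473) / 22471762324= -98452698.73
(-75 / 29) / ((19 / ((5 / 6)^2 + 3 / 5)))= -1165 / 6612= -0.18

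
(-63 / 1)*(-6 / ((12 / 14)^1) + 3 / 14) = 855 / 2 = 427.50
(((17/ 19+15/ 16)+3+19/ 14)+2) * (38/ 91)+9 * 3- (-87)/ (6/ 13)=1115615/ 5096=218.92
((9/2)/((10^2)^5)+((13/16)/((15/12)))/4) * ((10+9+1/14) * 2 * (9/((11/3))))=23429250064881/1540000000000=15.21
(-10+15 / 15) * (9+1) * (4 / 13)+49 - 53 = -412 / 13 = -31.69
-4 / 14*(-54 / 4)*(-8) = -216 / 7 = -30.86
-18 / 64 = -9 / 32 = -0.28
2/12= 1/6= 0.17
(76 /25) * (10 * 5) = 152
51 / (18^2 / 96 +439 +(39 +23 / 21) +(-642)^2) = 8568 / 69324607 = 0.00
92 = 92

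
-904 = -904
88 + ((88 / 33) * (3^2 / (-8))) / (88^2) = 681469 / 7744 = 88.00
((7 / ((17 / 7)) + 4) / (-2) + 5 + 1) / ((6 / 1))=29 / 68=0.43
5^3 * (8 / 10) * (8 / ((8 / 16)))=1600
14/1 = 14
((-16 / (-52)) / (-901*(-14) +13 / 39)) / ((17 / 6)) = 72 / 8363303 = 0.00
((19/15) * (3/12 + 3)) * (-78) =-3211/10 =-321.10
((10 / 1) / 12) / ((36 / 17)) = 85 / 216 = 0.39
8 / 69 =0.12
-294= -294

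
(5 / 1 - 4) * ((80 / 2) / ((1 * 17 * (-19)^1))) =-40 / 323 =-0.12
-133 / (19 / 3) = -21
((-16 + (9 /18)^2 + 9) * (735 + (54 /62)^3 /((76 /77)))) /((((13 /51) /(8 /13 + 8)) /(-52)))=64220448651156 /7358377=8727529.00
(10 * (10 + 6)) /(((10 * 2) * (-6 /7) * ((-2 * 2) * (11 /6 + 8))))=14 /59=0.24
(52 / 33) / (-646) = -26 / 10659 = -0.00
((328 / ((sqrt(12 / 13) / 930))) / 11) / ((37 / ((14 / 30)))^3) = 3487624 * sqrt(39) / 376098525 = 0.06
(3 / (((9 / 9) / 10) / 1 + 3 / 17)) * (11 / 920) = 561 / 4324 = 0.13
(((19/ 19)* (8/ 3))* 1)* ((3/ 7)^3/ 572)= 18/ 49049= 0.00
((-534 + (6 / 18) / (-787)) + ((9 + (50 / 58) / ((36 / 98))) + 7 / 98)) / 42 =-375697184 / 30194829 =-12.44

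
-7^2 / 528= -49 / 528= -0.09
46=46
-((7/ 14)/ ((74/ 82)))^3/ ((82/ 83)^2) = -282449/ 1620896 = -0.17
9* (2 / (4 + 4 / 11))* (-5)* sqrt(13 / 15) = -11* sqrt(195) / 8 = -19.20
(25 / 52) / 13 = 25 / 676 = 0.04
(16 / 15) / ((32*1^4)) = 1 / 30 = 0.03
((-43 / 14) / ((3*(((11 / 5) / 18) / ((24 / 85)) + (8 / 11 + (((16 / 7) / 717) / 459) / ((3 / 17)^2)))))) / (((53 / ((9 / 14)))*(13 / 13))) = -0.01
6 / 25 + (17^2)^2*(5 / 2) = 10440137 / 50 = 208802.74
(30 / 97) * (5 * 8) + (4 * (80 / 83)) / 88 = 1099480 / 88561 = 12.41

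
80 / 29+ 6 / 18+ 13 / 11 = 4090 / 957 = 4.27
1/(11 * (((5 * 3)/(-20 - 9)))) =-29/165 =-0.18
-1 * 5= -5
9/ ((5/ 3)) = 27/ 5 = 5.40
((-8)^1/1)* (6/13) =-48/13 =-3.69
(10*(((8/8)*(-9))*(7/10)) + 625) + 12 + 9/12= 2299/4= 574.75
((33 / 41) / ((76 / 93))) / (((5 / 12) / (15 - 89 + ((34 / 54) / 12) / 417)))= -681861895 / 3898116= -174.92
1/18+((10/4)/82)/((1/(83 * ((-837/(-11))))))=3127097/16236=192.60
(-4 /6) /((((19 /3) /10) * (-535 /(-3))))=-12 /2033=-0.01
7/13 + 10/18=128/117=1.09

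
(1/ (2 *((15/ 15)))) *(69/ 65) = 69/ 130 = 0.53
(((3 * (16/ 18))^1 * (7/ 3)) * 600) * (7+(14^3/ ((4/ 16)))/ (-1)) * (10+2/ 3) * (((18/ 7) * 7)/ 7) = -1123225600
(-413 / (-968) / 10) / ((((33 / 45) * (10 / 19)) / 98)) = 1153509 / 106480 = 10.83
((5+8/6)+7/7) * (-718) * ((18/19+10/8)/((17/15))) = -3297415/323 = -10208.72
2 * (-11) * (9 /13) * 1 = -198 /13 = -15.23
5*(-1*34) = -170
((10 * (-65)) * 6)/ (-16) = 975/ 4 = 243.75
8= 8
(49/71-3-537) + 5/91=-3484126/6461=-539.25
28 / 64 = 7 / 16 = 0.44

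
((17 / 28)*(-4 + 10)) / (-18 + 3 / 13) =-221 / 1078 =-0.21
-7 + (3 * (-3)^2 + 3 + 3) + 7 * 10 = 96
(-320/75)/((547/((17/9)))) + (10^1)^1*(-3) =-30.01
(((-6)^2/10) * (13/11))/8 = 117/220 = 0.53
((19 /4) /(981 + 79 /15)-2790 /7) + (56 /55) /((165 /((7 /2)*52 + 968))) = -58863891703 /150366216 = -391.47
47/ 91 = 0.52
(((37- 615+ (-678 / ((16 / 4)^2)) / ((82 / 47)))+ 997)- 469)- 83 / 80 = -75.33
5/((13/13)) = 5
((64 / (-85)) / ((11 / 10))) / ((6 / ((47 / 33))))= -0.16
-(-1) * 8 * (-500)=-4000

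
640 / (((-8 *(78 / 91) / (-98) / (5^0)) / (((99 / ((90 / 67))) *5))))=10111640 / 3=3370546.67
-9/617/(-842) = 9/519514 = 0.00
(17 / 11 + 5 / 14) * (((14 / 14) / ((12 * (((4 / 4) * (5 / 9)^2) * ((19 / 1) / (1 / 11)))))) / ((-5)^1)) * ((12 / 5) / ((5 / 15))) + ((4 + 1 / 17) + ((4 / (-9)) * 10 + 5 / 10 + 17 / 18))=360882117 / 341976250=1.06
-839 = -839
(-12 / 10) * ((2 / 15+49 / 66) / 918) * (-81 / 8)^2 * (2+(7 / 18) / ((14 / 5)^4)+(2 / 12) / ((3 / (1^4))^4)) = -91063883 / 386355200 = -0.24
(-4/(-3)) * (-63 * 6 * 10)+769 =-4271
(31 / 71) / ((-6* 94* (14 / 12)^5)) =-20088 / 56084959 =-0.00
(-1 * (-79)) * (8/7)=632/7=90.29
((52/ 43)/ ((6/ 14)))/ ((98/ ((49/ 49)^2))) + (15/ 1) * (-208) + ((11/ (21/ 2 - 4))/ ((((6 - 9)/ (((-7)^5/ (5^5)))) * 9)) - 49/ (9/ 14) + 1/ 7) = -1055094763421/ 330159375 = -3195.71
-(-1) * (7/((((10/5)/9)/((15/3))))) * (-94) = -14805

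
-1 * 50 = -50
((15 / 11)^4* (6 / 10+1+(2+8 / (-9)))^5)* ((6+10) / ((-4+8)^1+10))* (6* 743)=321297946441216 / 124521705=2580256.56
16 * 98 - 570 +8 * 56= 1446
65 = 65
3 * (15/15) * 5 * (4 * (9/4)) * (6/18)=45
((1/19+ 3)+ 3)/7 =115/133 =0.86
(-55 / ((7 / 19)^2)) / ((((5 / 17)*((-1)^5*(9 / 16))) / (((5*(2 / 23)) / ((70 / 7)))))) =1080112 / 10143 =106.49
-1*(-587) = 587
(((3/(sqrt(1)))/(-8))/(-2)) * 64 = 12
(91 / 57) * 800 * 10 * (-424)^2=130876928000 / 57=2296086456.14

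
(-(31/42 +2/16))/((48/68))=-2465/2016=-1.22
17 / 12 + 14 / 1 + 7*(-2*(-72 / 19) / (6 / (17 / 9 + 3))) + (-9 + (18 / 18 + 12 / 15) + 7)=22209 / 380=58.44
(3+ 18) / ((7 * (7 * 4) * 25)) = 0.00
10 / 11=0.91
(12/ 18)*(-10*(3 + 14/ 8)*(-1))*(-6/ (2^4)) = -95/ 8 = -11.88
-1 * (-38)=38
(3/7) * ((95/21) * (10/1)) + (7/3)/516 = 1470943/75852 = 19.39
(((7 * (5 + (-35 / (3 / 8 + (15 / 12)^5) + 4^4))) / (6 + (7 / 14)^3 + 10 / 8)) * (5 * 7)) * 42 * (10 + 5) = 1086635113200 / 207031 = 5248658.96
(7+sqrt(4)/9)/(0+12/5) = 325/108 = 3.01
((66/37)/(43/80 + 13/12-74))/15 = -0.00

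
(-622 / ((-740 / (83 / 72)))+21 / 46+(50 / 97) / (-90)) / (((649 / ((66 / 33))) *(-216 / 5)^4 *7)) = 3515885125 / 19591616791635001344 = 0.00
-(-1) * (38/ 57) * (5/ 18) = 5/ 27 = 0.19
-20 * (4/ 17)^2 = -320/ 289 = -1.11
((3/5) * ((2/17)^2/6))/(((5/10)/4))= 0.01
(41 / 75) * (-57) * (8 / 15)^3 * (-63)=2791936 / 9375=297.81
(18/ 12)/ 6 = 0.25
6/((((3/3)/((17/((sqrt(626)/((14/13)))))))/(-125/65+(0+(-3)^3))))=-268464 * sqrt(626)/52897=-126.98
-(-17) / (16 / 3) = 51 / 16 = 3.19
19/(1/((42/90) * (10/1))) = 88.67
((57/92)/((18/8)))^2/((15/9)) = 361/7935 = 0.05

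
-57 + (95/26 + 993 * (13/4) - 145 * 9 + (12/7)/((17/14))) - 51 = 1608275/884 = 1819.32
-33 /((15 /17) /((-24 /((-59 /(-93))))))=417384 /295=1414.86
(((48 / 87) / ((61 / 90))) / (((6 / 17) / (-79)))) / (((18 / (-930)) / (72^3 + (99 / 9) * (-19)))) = 6212293074800 / 1769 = 3511754140.64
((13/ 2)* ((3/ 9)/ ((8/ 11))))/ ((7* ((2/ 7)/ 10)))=715/ 48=14.90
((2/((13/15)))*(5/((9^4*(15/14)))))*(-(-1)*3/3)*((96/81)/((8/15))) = 2800/767637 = 0.00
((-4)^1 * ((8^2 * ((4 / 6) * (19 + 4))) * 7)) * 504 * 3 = -41545728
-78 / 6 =-13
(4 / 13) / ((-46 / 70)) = -140 / 299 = -0.47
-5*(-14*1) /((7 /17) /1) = 170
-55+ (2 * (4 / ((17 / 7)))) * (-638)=-36663 / 17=-2156.65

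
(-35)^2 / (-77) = -15.91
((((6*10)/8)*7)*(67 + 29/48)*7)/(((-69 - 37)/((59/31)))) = -46906475/105152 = -446.08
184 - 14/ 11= 182.73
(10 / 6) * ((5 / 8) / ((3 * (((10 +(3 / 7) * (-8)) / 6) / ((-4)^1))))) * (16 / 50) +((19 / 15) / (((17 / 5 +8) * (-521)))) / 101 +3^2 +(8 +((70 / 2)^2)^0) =17.59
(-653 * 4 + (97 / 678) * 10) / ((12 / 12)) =-884983 / 339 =-2610.57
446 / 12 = 223 / 6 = 37.17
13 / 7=1.86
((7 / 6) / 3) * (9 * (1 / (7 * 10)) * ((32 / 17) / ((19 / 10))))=16 / 323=0.05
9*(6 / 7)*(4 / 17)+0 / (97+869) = 216 / 119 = 1.82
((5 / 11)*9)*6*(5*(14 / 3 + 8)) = 17100 / 11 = 1554.55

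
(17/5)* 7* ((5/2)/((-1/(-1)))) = 119/2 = 59.50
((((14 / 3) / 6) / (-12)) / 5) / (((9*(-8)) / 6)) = 7 / 6480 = 0.00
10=10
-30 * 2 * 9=-540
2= 2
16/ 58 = 8/ 29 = 0.28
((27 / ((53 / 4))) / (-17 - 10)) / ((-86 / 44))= 88 / 2279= 0.04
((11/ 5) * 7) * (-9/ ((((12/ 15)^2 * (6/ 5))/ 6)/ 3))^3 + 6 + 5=-592027689319/ 4096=-144538010.09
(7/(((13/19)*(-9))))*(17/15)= -2261/1755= -1.29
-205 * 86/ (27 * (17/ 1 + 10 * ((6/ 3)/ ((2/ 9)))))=-17630/ 2889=-6.10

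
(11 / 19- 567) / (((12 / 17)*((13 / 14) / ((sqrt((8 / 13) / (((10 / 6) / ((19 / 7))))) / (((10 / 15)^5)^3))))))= -437531655213*sqrt(51870) / 263045120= -378823.89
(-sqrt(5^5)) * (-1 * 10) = 250 * sqrt(5) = 559.02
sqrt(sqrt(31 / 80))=31^(1 / 4) * 5^(3 / 4) / 10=0.79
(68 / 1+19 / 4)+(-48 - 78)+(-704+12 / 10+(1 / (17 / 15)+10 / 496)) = -755.15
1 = 1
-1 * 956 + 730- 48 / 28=-1594 / 7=-227.71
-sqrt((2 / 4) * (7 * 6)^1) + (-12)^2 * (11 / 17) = 1584 / 17 - sqrt(21) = 88.59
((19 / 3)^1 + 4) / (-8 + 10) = 31 / 6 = 5.17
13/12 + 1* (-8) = -83/12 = -6.92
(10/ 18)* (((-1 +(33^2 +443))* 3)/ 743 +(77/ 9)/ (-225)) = 3.41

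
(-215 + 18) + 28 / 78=-7669 / 39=-196.64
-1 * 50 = -50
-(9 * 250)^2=-5062500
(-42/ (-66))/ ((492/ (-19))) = -133/ 5412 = -0.02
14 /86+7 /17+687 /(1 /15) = 7533375 /731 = 10305.57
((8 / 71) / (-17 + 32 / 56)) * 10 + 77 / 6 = 125069 / 9798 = 12.76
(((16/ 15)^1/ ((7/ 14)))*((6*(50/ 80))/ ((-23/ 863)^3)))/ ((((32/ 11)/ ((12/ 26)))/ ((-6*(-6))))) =-381784974318/ 158171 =-2413748.25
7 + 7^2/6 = 91/6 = 15.17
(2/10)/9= 1/45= 0.02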